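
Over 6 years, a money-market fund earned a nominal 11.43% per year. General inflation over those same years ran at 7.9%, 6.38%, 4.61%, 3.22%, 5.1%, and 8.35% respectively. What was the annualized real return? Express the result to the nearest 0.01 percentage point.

5.21%

Cumulative inflation factor: 1.079 × 1.0638 × 1.0461 × 1.0322 × 1.051 × 1.0835 ≈ 1.41140.
Nominal growth factor: 1.91431. Real growth factor = 1.91431 / 1.41140 ≈ 1.35632.
Annualized: 1.35632^(1/6) − 1 ≈ 0.05211.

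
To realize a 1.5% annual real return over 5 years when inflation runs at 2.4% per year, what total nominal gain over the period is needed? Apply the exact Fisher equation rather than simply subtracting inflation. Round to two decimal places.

21.29%

Required annual nominal rate: (1+1.5%)(1+2.4%) − 1 = 3.936%.
Cumulative over 5 years: (1 + 0.03936)^5 − 1 ≈ 0.21291.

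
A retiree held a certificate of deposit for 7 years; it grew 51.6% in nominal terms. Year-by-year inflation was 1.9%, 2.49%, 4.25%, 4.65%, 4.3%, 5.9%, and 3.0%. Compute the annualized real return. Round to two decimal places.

Cumulative inflation factor: 1.019 × 1.0249 × 1.0425 × 1.0465 × 1.043 × 1.059 × 1.030 ≈ 1.29625.
Nominal growth factor: 1.51600. Real growth factor = 1.51600 / 1.29625 ≈ 1.16953.
Annualized: 1.16953^(1/7) − 1 ≈ 0.02262.

2.26%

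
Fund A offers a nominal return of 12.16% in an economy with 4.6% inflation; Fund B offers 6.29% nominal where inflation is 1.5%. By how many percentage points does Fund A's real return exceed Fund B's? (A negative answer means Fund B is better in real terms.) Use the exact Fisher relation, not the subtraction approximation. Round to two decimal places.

2.51

Fund A real return: 1.1216/1.046 − 1 = 7.228%.
Fund B real return: 1.0629/1.015 − 1 = 4.719%.
Difference: 7.228 − 4.719 = 2.509 pp.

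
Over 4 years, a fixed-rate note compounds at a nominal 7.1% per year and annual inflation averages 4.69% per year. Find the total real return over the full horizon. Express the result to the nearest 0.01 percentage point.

9.53%

The annual real rate is (1+7.1%)/(1+4.69%) − 1 = 2.3020%.
Compounded over 4 years: (1 + 0.023020)^4 − 1 ≈ 0.09531.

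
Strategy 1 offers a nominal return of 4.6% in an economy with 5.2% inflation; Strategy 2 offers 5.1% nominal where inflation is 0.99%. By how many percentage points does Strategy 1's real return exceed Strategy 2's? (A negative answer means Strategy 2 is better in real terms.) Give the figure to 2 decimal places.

Strategy 1 real return: 1.046/1.052 − 1 = -0.570%.
Strategy 2 real return: 1.051/1.0099 − 1 = 4.070%.
Difference: -0.570 − 4.070 = -4.640 pp.

-4.64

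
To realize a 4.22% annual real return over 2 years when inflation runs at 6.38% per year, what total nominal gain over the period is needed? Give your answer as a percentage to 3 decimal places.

Required annual nominal rate: (1+4.22%)(1+6.38%) − 1 = 10.869236%.
Cumulative over 2 years: (1 + 0.10869236)^2 − 1 ≈ 0.22920.

22.920%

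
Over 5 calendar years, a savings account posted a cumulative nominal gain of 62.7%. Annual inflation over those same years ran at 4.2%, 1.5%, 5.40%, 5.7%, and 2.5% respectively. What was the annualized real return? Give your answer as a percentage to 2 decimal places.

Cumulative inflation factor: 1.042 × 1.015 × 1.0540 × 1.057 × 1.025 ≈ 1.20774.
Nominal growth factor: 1.62700. Real growth factor = 1.62700 / 1.20774 ≈ 1.34714.
Annualized: 1.34714^(1/5) − 1 ≈ 0.06141.

6.14%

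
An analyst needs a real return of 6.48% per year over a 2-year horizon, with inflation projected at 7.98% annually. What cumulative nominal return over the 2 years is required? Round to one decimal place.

Required annual nominal rate: (1+6.48%)(1+7.98%) − 1 = 14.977104%.
Cumulative over 2 years: (1 + 0.14977104)^2 − 1 ≈ 0.32197.

32.2%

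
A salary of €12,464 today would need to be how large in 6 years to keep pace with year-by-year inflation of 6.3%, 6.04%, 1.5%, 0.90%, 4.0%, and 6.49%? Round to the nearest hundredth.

€15,935.28

Cumulative price-level factor: 1.063 × 1.0604 × 1.015 × 1.0090 × 1.040 × 1.0649 ≈ 1.2785047868.
The nominal amount required is €12,464 scaled up by that factor.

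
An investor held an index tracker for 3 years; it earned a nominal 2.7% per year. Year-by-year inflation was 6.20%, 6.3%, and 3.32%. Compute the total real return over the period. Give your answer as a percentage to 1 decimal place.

-7.1%

Cumulative inflation factor: 1.0620 × 1.063 × 1.0332 ≈ 1.16639.
Nominal growth factor: 1.08321. Real growth factor = 1.08321 / 1.16639 ≈ 0.92869.
Total real return ≈ -7.1313%.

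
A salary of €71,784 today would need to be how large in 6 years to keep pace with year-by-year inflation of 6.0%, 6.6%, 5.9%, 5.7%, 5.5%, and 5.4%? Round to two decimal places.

€100,961.26

Cumulative price-level factor: 1.060 × 1.066 × 1.059 × 1.057 × 1.055 × 1.054 ≈ 1.4064590370.
The nominal amount required is €71,784 scaled up by that factor.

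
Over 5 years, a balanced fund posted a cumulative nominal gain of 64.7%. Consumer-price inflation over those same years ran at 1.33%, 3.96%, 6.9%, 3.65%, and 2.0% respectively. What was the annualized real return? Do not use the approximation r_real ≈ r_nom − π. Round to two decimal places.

6.71%

Cumulative inflation factor: 1.0133 × 1.0396 × 1.069 × 1.0365 × 1.020 ≈ 1.19056.
Nominal growth factor: 1.64700. Real growth factor = 1.64700 / 1.19056 ≈ 1.38338.
Annualized: 1.38338^(1/5) − 1 ≈ 0.06706.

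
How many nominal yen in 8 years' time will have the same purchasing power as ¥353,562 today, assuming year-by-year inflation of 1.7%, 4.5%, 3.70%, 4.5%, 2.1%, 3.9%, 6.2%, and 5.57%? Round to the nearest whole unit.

¥484,289

Cumulative price-level factor: 1.017 × 1.045 × 1.0370 × 1.045 × 1.021 × 1.039 × 1.062 × 1.0557 ≈ 1.3697415128.
Multiplying ¥353,562 by the price-level factor gives the future nominal sum.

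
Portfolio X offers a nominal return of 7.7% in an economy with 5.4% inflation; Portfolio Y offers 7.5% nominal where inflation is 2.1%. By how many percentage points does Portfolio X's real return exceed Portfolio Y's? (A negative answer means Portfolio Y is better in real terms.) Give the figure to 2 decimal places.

-3.11

Portfolio X real return: 1.077/1.054 − 1 = 2.182%.
Portfolio Y real return: 1.075/1.021 − 1 = 5.289%.
Difference: 2.182 − 5.289 = -3.107 pp.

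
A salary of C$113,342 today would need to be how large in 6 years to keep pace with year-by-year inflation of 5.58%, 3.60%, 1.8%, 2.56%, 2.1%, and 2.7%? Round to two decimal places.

Cumulative price-level factor: 1.0558 × 1.0360 × 1.018 × 1.0256 × 1.021 × 1.027 ≈ 1.1974665452.
Multiplying C$113,342 by the price-level factor gives the future nominal sum.

C$135,723.25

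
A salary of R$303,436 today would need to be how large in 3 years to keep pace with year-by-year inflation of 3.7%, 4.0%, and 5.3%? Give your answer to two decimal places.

R$344,593.89

Cumulative price-level factor: 1.037 × 1.040 × 1.053 = 1.13563944.
The nominal amount required is R$303,436 scaled up by that factor.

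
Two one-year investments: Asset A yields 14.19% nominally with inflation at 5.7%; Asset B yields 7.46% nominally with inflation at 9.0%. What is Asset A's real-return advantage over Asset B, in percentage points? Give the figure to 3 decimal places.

9.445

Asset A real return: 1.1419/1.057 − 1 = 8.0322%.
Asset B real return: 1.0746/1.090 − 1 = -1.4128%.
Difference: 8.0322 − (-1.4128) = 9.4450 pp.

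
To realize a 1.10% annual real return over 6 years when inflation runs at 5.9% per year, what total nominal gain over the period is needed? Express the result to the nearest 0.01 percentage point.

Required annual nominal rate: (1+1.10%)(1+5.9%) − 1 = 7.0649%.
Cumulative over 6 years: (1 + 0.070649)^6 − 1 ≈ 0.50620.

50.62%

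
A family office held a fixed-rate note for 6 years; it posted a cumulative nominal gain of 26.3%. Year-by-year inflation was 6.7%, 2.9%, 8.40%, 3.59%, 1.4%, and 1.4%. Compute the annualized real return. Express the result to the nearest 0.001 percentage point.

Cumulative inflation factor: 1.067 × 1.029 × 1.0840 × 1.0359 × 1.014 × 1.014 ≈ 1.26766.
Nominal growth factor: 1.26300. Real growth factor = 1.26300 / 1.26766 ≈ 0.99632.
Annualized: 0.99632^(1/6) − 1 ≈ -0.00061.

-0.061%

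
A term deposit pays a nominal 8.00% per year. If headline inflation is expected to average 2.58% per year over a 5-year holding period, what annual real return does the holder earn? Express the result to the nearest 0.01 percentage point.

5.28%

With constant rates the annual real return is the same each year: (1+8.00%)/(1+2.58%) − 1 = 0.05284.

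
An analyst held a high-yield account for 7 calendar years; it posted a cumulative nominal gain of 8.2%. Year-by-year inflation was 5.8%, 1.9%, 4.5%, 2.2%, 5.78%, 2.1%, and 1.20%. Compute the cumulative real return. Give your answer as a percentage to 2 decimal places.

-14.02%

Cumulative inflation factor: 1.058 × 1.019 × 1.045 × 1.022 × 1.0578 × 1.021 × 1.0120 ≈ 1.25845.
Nominal growth factor: 1.08200. Real growth factor = 1.08200 / 1.25845 ≈ 0.85979.
Total real return ≈ -14.0214%.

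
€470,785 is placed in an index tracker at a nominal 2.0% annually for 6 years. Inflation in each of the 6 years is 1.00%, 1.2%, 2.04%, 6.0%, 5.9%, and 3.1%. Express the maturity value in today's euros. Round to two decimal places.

Nominal value at maturity: €470,785 × (1 + 2.0%)^6 ≈ €530,180.37.
Price-level factor over 6 years: 1.0100 × 1.012 × 1.0204 × 1.060 × 1.059 × 1.031 ≈ 1.2070710300.
The maturity value deflated by that factor is the answer in today's purchasing power.

€439,228.81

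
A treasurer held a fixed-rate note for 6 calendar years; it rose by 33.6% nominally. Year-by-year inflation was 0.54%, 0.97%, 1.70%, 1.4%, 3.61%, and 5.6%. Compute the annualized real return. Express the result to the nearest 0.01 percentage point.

Cumulative inflation factor: 1.0054 × 1.0097 × 1.0170 × 1.014 × 1.0361 × 1.056 ≈ 1.14540.
Nominal growth factor: 1.33600. Real growth factor = 1.33600 / 1.14540 ≈ 1.16641.
Annualized: 1.16641^(1/6) − 1 ≈ 0.02599.

2.60%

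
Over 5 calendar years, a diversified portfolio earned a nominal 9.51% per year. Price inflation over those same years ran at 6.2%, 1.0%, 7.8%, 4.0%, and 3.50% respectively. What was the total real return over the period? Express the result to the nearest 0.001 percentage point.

Cumulative inflation factor: 1.062 × 1.010 × 1.078 × 1.040 × 1.0350 ≈ 1.24462.
Nominal growth factor: 1.57496. Real growth factor = 1.57496 / 1.24462 ≈ 1.26541.
Total real return ≈ 26.5408%.

26.541%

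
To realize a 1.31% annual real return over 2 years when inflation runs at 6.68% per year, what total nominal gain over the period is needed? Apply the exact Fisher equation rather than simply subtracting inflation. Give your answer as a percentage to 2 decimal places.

Required annual nominal rate: (1+1.31%)(1+6.68%) − 1 = 8.077508%.
Cumulative over 2 years: (1 + 0.08077508)^2 − 1 ≈ 0.16807.

16.81%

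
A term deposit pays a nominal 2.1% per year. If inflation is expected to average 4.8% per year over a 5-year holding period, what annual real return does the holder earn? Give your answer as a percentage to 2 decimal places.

With constant rates the annual real return is the same each year: (1+2.1%)/(1+4.8%) − 1 = -0.02576.

-2.58%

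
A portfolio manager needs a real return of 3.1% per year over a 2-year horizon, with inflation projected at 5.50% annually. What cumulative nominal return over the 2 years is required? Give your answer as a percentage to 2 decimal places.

18.31%

Required annual nominal rate: (1+3.1%)(1+5.50%) − 1 = 8.7705%.
Cumulative over 2 years: (1 + 0.087705)^2 − 1 ≈ 0.18310.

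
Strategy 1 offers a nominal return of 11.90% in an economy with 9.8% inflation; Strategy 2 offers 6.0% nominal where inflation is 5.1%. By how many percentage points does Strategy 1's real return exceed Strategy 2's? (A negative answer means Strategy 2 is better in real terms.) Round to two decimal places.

1.06

Strategy 1 real return: 1.1190/1.098 − 1 = 1.913%.
Strategy 2 real return: 1.060/1.051 − 1 = 0.856%.
Difference: 1.913 − 0.856 = 1.057 pp.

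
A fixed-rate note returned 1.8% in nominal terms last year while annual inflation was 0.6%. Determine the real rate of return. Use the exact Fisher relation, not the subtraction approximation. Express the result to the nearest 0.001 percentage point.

1.193%

Real return via the Fisher equation: (1 + 1.8%)/(1 + 0.6%) − 1 = 1.018/1.006 − 1 ≈ 0.01193.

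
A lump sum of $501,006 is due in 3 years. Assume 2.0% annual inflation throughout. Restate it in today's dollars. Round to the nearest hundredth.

$472,109.14

Price-level factor over 3 years: (1 + 2.0%)^3 = 1.061208.
Purchasing power today: $501,006 divided by that factor.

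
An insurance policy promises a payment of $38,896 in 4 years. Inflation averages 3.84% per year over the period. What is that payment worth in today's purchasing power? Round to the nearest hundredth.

Price-level factor over 4 years: (1 + 3.84%)^4 ≈ 1.1626760267.
Purchasing power today: $38,896 divided by that factor.

$33,453.86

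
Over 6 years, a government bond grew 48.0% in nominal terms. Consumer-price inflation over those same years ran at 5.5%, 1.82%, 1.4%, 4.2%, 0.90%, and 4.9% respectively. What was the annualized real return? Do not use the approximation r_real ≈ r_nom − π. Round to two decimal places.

Cumulative inflation factor: 1.055 × 1.0182 × 1.014 × 1.042 × 1.0090 × 1.049 ≈ 1.20132.
Nominal growth factor: 1.48000. Real growth factor = 1.48000 / 1.20132 ≈ 1.23198.
Annualized: 1.23198^(1/6) − 1 ≈ 0.03538.

3.54%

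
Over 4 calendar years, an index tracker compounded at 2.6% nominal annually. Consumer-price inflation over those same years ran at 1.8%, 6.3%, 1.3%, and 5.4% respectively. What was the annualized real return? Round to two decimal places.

Cumulative inflation factor: 1.018 × 1.063 × 1.013 × 1.054 ≈ 1.15540.
Nominal growth factor: 1.10813. Real growth factor = 1.10813 / 1.15540 ≈ 0.95909.
Annualized: 0.95909^(1/4) − 1 ≈ -0.01039.

-1.04%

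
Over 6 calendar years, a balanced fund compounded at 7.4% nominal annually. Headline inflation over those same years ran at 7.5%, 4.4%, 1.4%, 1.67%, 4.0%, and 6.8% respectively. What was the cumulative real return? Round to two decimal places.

19.42%

Cumulative inflation factor: 1.075 × 1.044 × 1.014 × 1.0167 × 1.040 × 1.068 ≈ 1.28512.
Nominal growth factor: 1.53471. Real growth factor = 1.53471 / 1.28512 ≈ 1.19421.
Total real return ≈ 19.4212%.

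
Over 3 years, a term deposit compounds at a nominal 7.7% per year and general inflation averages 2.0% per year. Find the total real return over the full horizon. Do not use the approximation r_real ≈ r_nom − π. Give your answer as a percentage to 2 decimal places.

17.72%

The annual real rate is (1+7.7%)/(1+2.0%) − 1 = 5.5882%.
Compounded over 3 years: (1 + 0.055882)^3 − 1 ≈ 0.17719.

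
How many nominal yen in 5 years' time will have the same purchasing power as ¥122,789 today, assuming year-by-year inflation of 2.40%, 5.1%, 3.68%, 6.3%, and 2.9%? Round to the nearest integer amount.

¥149,867

Cumulative price-level factor: 1.0240 × 1.051 × 1.0368 × 1.063 × 1.029 ≈ 1.2205239348.
Multiplying ¥122,789 by the price-level factor gives the future nominal sum.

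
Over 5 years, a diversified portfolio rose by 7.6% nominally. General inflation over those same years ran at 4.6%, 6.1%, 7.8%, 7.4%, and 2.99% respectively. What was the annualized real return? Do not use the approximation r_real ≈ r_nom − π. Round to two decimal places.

-4.05%

Cumulative inflation factor: 1.046 × 1.061 × 1.078 × 1.074 × 1.0299 ≈ 1.32332.
Nominal growth factor: 1.07600. Real growth factor = 1.07600 / 1.32332 ≈ 0.81311.
Annualized: 0.81311^(1/5) − 1 ≈ -0.04053.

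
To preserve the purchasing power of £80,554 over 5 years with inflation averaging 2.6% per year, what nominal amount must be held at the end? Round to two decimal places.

£91,584.91

Cumulative price-level factor: (1+2.6%)^5 ≈ 1.1369380568.
Multiplying £80,554 by the price-level factor gives the future nominal sum.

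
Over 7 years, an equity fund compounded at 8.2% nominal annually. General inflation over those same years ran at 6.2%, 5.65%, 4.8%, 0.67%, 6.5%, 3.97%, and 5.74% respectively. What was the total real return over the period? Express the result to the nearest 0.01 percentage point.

25.27%

Cumulative inflation factor: 1.062 × 1.0565 × 1.048 × 1.0067 × 1.065 × 1.0397 × 1.0574 ≈ 1.38597.
Nominal growth factor: 1.73616. Real growth factor = 1.73616 / 1.38597 ≈ 1.25268.
Total real return ≈ 25.2675%.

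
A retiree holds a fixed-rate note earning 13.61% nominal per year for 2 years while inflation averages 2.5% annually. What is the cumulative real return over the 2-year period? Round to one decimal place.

22.9%

The annual real rate is (1+13.61%)/(1+2.5%) − 1 = 10.8390%.
Compounded over 2 years: (1 + 0.108390)^2 − 1 ≈ 0.22853.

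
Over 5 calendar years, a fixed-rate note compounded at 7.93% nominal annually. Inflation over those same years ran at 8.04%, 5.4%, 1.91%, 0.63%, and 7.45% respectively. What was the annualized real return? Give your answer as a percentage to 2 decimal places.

Cumulative inflation factor: 1.0804 × 1.054 × 1.0191 × 1.0063 × 1.0745 ≈ 1.25480.
Nominal growth factor: 1.46457. Real growth factor = 1.46457 / 1.25480 ≈ 1.16717.
Annualized: 1.16717^(1/5) − 1 ≈ 0.03140.

3.14%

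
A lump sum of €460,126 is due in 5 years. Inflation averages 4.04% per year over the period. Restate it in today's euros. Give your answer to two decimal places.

€377,463.58

Price-level factor over 5 years: (1 + 4.04%)^5 ≈ 1.2189944200.
Purchasing power today: €460,126 divided by that factor.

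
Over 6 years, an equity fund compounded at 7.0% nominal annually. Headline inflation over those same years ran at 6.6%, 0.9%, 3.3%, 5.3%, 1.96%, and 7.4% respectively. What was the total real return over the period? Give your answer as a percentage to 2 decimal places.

17.14%

Cumulative inflation factor: 1.066 × 1.009 × 1.033 × 1.053 × 1.0196 × 1.074 ≈ 1.28118.
Nominal growth factor: 1.50073. Real growth factor = 1.50073 / 1.28118 ≈ 1.17136.
Total real return ≈ 17.1363%.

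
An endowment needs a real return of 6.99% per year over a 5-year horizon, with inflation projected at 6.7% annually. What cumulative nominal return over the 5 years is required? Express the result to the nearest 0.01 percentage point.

Required annual nominal rate: (1+6.99%)(1+6.7%) − 1 = 14.15833%.
Cumulative over 5 years: (1 + 0.1415833)^5 − 1 ≈ 0.93882.

93.88%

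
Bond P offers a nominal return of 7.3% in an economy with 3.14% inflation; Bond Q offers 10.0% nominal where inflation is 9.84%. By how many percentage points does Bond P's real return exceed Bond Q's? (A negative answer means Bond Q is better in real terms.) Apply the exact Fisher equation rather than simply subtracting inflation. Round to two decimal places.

3.89

Bond P real return: 1.073/1.0314 − 1 = 4.033%.
Bond Q real return: 1.100/1.0984 − 1 = 0.146%.
Difference: 4.033 − 0.146 = 3.887 pp.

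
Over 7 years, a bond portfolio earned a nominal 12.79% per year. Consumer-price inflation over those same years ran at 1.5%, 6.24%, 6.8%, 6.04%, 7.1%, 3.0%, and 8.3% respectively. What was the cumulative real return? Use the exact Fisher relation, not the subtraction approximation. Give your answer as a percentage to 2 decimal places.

59.16%

Cumulative inflation factor: 1.015 × 1.0624 × 1.068 × 1.0604 × 1.071 × 1.030 × 1.083 ≈ 1.45898.
Nominal growth factor: 2.32217. Real growth factor = 2.32217 / 1.45898 ≈ 1.59164.
Total real return ≈ 59.1637%.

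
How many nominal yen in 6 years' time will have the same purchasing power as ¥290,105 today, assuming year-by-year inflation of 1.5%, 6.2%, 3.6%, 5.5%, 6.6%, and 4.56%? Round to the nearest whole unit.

¥380,961

Cumulative price-level factor: 1.015 × 1.062 × 1.036 × 1.055 × 1.066 × 1.0456 ≈ 1.3131839114.
Multiplying ¥290,105 by the price-level factor gives the future nominal sum.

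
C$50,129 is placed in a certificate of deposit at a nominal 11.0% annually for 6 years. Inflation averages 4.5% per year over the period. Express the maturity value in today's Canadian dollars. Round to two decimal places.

Nominal value at maturity: C$50,129 × (1 + 11.0%)^6 ≈ C$93,762.01.
Price-level factor over 6 years: (1 + 4.5%)^6 ≈ 1.3022601248.
The maturity value deflated by that factor is the answer in today's purchasing power.

C$71,999.45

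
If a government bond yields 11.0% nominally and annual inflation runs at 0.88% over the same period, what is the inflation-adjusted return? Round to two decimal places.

Real return via the Fisher equation: (1 + 11.0%)/(1 + 0.88%) − 1 = 1.110/1.0088 − 1 ≈ 0.10032.

10.03%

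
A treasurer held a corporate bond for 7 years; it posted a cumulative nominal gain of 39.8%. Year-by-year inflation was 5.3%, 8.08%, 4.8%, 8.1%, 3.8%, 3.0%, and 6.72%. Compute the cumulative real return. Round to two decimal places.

Cumulative inflation factor: 1.053 × 1.0808 × 1.048 × 1.081 × 1.038 × 1.030 × 1.0672 ≈ 1.47110.
Nominal growth factor: 1.39800. Real growth factor = 1.39800 / 1.47110 ≈ 0.95031.
Total real return ≈ -4.9688%.

-4.97%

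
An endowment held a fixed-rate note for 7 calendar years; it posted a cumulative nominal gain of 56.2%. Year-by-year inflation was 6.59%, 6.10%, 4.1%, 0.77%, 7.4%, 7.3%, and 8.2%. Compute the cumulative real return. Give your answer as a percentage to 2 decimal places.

5.59%

Cumulative inflation factor: 1.0659 × 1.0610 × 1.041 × 1.0077 × 1.074 × 1.073 × 1.082 ≈ 1.47926.
Nominal growth factor: 1.56200. Real growth factor = 1.56200 / 1.47926 ≈ 1.05593.
Total real return ≈ 5.5932%.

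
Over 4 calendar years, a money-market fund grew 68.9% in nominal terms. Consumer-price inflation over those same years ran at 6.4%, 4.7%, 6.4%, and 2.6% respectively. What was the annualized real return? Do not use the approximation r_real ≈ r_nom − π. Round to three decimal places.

8.558%

Cumulative inflation factor: 1.064 × 1.047 × 1.064 × 1.026 ≈ 1.21612.
Nominal growth factor: 1.68900. Real growth factor = 1.68900 / 1.21612 ≈ 1.38884.
Annualized: 1.38884^(1/4) − 1 ≈ 0.08558.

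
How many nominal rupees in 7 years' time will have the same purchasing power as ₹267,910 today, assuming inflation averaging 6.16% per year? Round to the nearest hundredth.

₹407,113.30

Cumulative price-level factor: (1+6.16%)^7 ≈ 1.5195897973.
The nominal amount required is ₹267,910 scaled up by that factor.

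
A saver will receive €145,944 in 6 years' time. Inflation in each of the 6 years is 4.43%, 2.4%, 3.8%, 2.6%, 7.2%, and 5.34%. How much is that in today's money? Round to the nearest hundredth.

€113,482.32

Price-level factor over 6 years: 1.0443 × 1.024 × 1.038 × 1.026 × 1.072 × 1.0534 ≈ 1.2860505762.
Purchasing power today: €145,944 divided by that factor.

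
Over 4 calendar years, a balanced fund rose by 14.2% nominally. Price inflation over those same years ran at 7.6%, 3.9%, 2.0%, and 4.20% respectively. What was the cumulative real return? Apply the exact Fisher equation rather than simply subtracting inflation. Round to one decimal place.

Cumulative inflation factor: 1.076 × 1.039 × 1.020 × 1.0420 ≈ 1.18822.
Nominal growth factor: 1.14200. Real growth factor = 1.14200 / 1.18822 ≈ 0.96110.
Total real return ≈ -3.8896%.

-3.9%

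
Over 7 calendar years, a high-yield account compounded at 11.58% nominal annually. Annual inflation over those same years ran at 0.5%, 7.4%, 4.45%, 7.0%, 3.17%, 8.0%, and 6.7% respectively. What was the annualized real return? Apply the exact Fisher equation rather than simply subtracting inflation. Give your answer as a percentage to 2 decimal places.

Cumulative inflation factor: 1.005 × 1.074 × 1.0445 × 1.070 × 1.0317 × 1.080 × 1.067 ≈ 1.43418.
Nominal growth factor: 2.15330. Real growth factor = 2.15330 / 1.43418 ≈ 1.50141.
Annualized: 1.50141^(1/7) − 1 ≈ 0.05978.

5.98%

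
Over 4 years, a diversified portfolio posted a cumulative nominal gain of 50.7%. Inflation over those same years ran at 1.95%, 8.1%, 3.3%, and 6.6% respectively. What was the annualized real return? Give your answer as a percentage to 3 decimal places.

5.563%

Cumulative inflation factor: 1.0195 × 1.081 × 1.033 × 1.066 ≈ 1.21359.
Nominal growth factor: 1.50700. Real growth factor = 1.50700 / 1.21359 ≈ 1.24177.
Annualized: 1.24177^(1/4) − 1 ≈ 0.05563.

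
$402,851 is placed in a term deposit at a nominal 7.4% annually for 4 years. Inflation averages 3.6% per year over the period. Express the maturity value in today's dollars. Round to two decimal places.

$465,288.75

Nominal value at maturity: $402,851 × (1 + 7.4%)^4 ≈ $535,996.03.
Price-level factor over 4 years: (1 + 3.6%)^4 ≈ 1.1519643036.
The maturity value deflated by that factor is the answer in today's purchasing power.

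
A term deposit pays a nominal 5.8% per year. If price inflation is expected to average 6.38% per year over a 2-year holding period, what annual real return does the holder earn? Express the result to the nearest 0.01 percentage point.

With constant rates the annual real return is the same each year: (1+5.8%)/(1+6.38%) − 1 = -0.00545.

-0.55%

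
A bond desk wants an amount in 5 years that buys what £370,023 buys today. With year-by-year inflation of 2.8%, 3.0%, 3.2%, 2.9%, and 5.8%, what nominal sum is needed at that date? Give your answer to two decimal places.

Cumulative price-level factor: 1.028 × 1.030 × 1.032 × 1.029 × 1.058 ≈ 1.1896277304.
The nominal amount required is £370,023 scaled up by that factor.

£440,189.62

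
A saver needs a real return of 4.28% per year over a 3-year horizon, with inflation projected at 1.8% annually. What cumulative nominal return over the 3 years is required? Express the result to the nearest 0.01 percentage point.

19.63%

Required annual nominal rate: (1+4.28%)(1+1.8%) − 1 = 6.15704%.
Cumulative over 3 years: (1 + 0.0615704)^3 − 1 ≈ 0.19632.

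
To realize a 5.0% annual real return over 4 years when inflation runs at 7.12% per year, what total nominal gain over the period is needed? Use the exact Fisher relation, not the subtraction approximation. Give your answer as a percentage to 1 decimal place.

60.0%

Required annual nominal rate: (1+5.0%)(1+7.12%) − 1 = 12.476%.
Cumulative over 4 years: (1 + 0.12476)^4 − 1 ≈ 0.60044.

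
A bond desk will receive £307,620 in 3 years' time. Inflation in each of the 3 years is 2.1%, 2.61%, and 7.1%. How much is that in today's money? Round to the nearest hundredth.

Price-level factor over 3 years: 1.021 × 1.0261 × 1.071 = 1.1220311151.
Purchasing power today: £307,620 divided by that factor.

£274,163.52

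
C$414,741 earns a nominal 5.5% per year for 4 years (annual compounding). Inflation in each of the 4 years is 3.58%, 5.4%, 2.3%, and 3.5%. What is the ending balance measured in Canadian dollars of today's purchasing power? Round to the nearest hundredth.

Nominal value at maturity: C$414,741 × (1 + 5.5%)^4 ≈ C$513,791.37.
Price-level factor over 4 years: 1.0358 × 1.054 × 1.023 × 1.035 ≈ 1.1559325708.
Dividing the nominal maturity value by the price-level factor gives the value in today's money.

C$444,482.13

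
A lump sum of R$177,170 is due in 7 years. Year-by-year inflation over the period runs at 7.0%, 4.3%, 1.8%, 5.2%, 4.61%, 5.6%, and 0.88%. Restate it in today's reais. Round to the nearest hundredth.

R$133,019.83

Price-level factor over 7 years: 1.070 × 1.043 × 1.018 × 1.052 × 1.0461 × 1.056 × 1.0088 ≈ 1.3319066822.
Purchasing power today: R$177,170 divided by that factor.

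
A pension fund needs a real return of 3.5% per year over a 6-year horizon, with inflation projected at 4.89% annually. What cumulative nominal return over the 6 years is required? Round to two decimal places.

Required annual nominal rate: (1+3.5%)(1+4.89%) − 1 = 8.56115%.
Cumulative over 6 years: (1 + 0.0856115)^6 − 1 ≈ 0.63699.

63.70%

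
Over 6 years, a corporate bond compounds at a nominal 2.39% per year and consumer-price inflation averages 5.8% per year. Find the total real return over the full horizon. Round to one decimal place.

The annual real rate is (1+2.39%)/(1+5.8%) − 1 = -3.2231%.
Compounded over 6 years: (1 + -0.032231)^6 − 1 ≈ -0.17846.

-17.8%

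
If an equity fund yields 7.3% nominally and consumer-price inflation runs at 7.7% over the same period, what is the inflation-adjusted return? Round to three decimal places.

Real return via the Fisher equation: (1 + 7.3%)/(1 + 7.7%) − 1 = 1.073/1.077 − 1 ≈ -0.00371.

-0.371%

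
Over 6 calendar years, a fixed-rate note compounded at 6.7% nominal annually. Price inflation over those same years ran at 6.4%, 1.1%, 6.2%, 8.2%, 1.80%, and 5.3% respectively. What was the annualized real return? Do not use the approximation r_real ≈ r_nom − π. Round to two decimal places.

Cumulative inflation factor: 1.064 × 1.011 × 1.062 × 1.082 × 1.0180 × 1.053 ≈ 1.32501.
Nominal growth factor: 1.47566. Real growth factor = 1.47566 / 1.32501 ≈ 1.11369.
Annualized: 1.11369^(1/6) − 1 ≈ 0.01811.

1.81%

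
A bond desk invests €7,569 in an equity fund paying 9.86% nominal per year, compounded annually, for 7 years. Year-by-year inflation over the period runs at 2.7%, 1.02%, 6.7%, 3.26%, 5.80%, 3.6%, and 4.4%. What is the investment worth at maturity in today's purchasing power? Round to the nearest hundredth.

€11,176.23

Nominal value at maturity: €7,569 × (1 + 9.86%)^7 ≈ €14,618.93.
Price-level factor over 7 years: 1.027 × 1.0102 × 1.067 × 1.0326 × 1.0580 × 1.036 × 1.044 ≈ 1.3080377252.
Dividing the nominal maturity value by the price-level factor gives the value in today's money.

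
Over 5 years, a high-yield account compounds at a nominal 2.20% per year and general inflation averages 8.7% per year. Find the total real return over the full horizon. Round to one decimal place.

-26.5%

The annual real rate is (1+2.20%)/(1+8.7%) − 1 = -5.9798%.
Compounded over 5 years: (1 + -0.059798)^5 − 1 ≈ -0.26531.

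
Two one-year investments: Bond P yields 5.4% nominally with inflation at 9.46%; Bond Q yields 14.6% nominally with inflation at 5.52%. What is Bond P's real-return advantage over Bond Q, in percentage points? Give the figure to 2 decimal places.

-12.31

Bond P real return: 1.054/1.0946 − 1 = -3.709%.
Bond Q real return: 1.146/1.0552 − 1 = 8.605%.
Difference: -3.709 − 8.605 = -12.314 pp.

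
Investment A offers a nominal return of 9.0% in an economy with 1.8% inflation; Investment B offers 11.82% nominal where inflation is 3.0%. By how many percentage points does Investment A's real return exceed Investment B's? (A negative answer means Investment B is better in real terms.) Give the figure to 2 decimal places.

Investment A real return: 1.090/1.018 − 1 = 7.073%.
Investment B real return: 1.1182/1.030 − 1 = 8.563%.
Difference: 7.073 − 8.563 = -1.490 pp.

-1.49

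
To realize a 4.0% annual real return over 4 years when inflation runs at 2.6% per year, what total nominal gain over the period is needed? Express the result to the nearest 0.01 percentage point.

Required annual nominal rate: (1+4.0%)(1+2.6%) − 1 = 6.704%.
Cumulative over 4 years: (1 + 0.06704)^4 − 1 ≈ 0.29635.

29.64%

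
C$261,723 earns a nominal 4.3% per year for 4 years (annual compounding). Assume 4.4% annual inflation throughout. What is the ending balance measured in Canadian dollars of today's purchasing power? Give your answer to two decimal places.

Nominal value at maturity: C$261,723 × (1 + 4.3%)^4 ≈ C$309,727.04.
Price-level factor over 4 years: (1 + 4.4%)^4 ≈ 1.1879604841.
Dividing the nominal maturity value by the price-level factor gives the value in today's money.

C$260,721.67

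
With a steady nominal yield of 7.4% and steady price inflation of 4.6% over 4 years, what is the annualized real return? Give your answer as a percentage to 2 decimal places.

2.68%

With constant rates the annual real return is the same each year: (1+7.4%)/(1+4.6%) − 1 = 0.02677.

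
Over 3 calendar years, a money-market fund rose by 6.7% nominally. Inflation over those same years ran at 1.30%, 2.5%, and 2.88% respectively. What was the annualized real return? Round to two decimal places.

Cumulative inflation factor: 1.0130 × 1.025 × 1.0288 ≈ 1.06823.
Nominal growth factor: 1.06700. Real growth factor = 1.06700 / 1.06823 ≈ 0.99885.
Annualized: 0.99885^(1/3) − 1 ≈ -0.00038.

-0.04%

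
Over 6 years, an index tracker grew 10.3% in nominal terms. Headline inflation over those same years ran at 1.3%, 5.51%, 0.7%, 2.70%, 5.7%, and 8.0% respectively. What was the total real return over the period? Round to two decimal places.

Cumulative inflation factor: 1.013 × 1.0551 × 1.007 × 1.0270 × 1.057 × 1.080 ≈ 1.26183.
Nominal growth factor: 1.10300. Real growth factor = 1.10300 / 1.26183 ≈ 0.87413.
Total real return ≈ -12.5875%.

-12.59%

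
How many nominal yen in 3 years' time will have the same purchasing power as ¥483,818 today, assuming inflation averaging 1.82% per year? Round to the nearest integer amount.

Cumulative price-level factor: (1+1.82%)^3 ≈ 1.0555997486.
The nominal amount required is ¥483,818 scaled up by that factor.

¥510,718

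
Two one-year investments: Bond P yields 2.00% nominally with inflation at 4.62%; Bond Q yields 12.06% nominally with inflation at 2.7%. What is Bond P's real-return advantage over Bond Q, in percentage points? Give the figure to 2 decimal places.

Bond P real return: 1.0200/1.0462 − 1 = -2.504%.
Bond Q real return: 1.1206/1.027 − 1 = 9.114%.
Difference: -2.504 − 9.114 = -11.618 pp.

-11.62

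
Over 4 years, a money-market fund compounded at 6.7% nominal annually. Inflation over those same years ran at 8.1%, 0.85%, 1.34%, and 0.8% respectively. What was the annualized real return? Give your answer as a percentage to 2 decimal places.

Cumulative inflation factor: 1.081 × 1.0085 × 1.0134 × 1.008 ≈ 1.11364.
Nominal growth factor: 1.29616. Real growth factor = 1.29616 / 1.11364 ≈ 1.16390.
Annualized: 1.16390^(1/4) − 1 ≈ 0.03867.

3.87%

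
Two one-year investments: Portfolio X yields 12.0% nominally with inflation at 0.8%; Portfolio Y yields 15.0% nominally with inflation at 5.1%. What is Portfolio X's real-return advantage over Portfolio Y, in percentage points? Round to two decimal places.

1.69

Portfolio X real return: 1.120/1.008 − 1 = 11.111%.
Portfolio Y real return: 1.150/1.051 − 1 = 9.420%.
Difference: 11.111 − 9.420 = 1.691 pp.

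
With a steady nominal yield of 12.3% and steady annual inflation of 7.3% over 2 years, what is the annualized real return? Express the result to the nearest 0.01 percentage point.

With constant rates the annual real return is the same each year: (1+12.3%)/(1+7.3%) − 1 = 0.04660.

4.66%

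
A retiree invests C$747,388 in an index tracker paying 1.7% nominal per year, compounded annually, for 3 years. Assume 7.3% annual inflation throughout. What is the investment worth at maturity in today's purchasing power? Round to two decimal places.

C$636,370.17

Nominal value at maturity: C$747,388 × (1 + 1.7%)^3 ≈ C$786,156.45.
Price-level factor over 3 years: (1 + 7.3%)^3 = 1.235376017.
Dividing the nominal maturity value by the price-level factor gives the value in today's money.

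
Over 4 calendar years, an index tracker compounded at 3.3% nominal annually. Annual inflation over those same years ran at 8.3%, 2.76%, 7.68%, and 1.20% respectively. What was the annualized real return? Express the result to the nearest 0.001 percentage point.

Cumulative inflation factor: 1.083 × 1.0276 × 1.0768 × 1.0120 ≈ 1.21274.
Nominal growth factor: 1.13868. Real growth factor = 1.13868 / 1.21274 ≈ 0.93893.
Annualized: 0.93893^(1/4) − 1 ≈ -0.01563.

-1.563%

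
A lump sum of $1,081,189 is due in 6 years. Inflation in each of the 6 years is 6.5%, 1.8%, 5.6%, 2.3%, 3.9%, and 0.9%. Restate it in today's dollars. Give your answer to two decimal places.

$880,558.00

Price-level factor over 6 years: 1.065 × 1.018 × 1.056 × 1.023 × 1.039 × 1.009 ≈ 1.2278452981.
Purchasing power today: $1,081,189 divided by that factor.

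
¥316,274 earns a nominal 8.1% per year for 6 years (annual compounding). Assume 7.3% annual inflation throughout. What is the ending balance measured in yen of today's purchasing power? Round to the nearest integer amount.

¥330,689

Nominal value at maturity: ¥316,274 × (1 + 8.1%)^6 ≈ ¥504,682.
Price-level factor over 6 years: (1 + 7.3%)^6 ≈ 1.5261539034.
Dividing the nominal maturity value by the price-level factor gives the value in today's money.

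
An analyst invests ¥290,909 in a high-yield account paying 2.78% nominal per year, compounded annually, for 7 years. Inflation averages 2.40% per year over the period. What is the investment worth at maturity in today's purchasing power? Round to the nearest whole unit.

Nominal value at maturity: ¥290,909 × (1 + 2.78%)^7 ≈ ¥352,466.
Price-level factor over 7 years: (1 + 2.40%)^7 ≈ 1.1805916207.
The maturity value deflated by that factor is the answer in today's purchasing power.

¥298,550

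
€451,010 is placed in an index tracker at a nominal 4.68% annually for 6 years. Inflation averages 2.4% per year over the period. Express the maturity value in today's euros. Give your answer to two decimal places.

Nominal value at maturity: €451,010 × (1 + 4.68%)^6 ≈ €593,428.58.
Price-level factor over 6 years: (1 + 2.4%)^6 ≈ 1.1529215046.
The maturity value deflated by that factor is the answer in today's purchasing power.

€514,717.24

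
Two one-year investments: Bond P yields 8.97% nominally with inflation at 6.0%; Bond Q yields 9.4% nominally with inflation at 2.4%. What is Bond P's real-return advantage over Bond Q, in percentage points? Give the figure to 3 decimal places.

Bond P real return: 1.0897/1.060 − 1 = 2.8019%.
Bond Q real return: 1.094/1.024 − 1 = 6.8359%.
Difference: 2.8019 − 6.8359 = -4.0340 pp.

-4.034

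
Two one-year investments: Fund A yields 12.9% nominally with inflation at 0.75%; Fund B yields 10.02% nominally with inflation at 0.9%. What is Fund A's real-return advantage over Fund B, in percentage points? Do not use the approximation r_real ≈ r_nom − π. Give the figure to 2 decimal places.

Fund A real return: 1.129/1.0075 − 1 = 12.060%.
Fund B real return: 1.1002/1.009 − 1 = 9.039%.
Difference: 12.060 − 9.039 = 3.021 pp.

3.02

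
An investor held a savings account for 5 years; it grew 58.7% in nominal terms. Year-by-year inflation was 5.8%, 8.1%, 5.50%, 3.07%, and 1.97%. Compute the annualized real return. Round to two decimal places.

4.59%

Cumulative inflation factor: 1.058 × 1.081 × 1.0550 × 1.0307 × 1.0197 ≈ 1.26814.
Nominal growth factor: 1.58700. Real growth factor = 1.58700 / 1.26814 ≈ 1.25144.
Annualized: 1.25144^(1/5) − 1 ≈ 0.04588.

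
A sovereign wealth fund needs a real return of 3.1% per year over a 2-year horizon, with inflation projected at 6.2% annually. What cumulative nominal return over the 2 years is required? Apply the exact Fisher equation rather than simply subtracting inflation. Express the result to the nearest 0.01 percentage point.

19.89%

Required annual nominal rate: (1+3.1%)(1+6.2%) − 1 = 9.4922%.
Cumulative over 2 years: (1 + 0.094922)^2 − 1 ≈ 0.19885.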